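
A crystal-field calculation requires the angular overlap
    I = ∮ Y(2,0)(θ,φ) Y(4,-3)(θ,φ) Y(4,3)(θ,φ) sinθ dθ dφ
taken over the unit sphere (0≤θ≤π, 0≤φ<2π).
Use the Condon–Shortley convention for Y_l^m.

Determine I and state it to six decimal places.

Checks pass: Σm=0; 10 even; l₃=4∈[2,6].
(2·2+1)(2·4+1)(2·4+1) = 405
Δ: 2! 2! 6! / 11! → 1/13860
sum: t=0:+1/192 t=1:−1/36 t=2:+1/192 = -5/288
3j²(2 4 4; 0 0 0) = Δ·Π!·Σ² = 20/693  (sign -1)
sum: t=0:+1/480 t=1:−1/720 = 1/1440
3j²(2 4 4; 0 -3 3) = Δ·Π!·Σ² = 7/1980  (sign -1)
combine: 4πI² = 405·20/693·7/1980 = 5/121
take √, sign +1: I = 0.05734392

0.057344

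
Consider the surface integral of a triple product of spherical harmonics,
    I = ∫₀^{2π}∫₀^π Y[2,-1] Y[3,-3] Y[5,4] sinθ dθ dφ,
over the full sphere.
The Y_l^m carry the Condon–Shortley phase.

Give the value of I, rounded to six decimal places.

Rules hold: Σm=0, L=10 even, 1≤5≤5.
N = 5·7·11 = 385
Δ = 0!·4!·6!/11! = 1/2310
Racah Σ t=0..0: t=0:+1/144 = 1/144
⇒ 3j(2 3 5; 0 0 0)² = 10/231, sgn -1
Racah Σ t=0..0: t=0:+1/4320 = 1/4320
⇒ 3j(2 3 5; -1 -3 4)² = 2/55, sgn -1
4πI² = N·(3j₀)²·(3jₘ)² = 20/33
I = +1·√(0.606061/4π) = 0.21961050

0.219610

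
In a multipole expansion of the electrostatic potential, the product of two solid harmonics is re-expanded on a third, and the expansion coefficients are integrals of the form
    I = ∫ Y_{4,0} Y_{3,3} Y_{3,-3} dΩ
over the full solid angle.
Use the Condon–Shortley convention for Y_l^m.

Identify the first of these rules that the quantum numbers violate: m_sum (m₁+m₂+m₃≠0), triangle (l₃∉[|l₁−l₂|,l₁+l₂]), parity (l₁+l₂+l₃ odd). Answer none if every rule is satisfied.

m₁+m₂+m₃ = 0 + 3 − 3 = 0  ✓
triangle: |4−3|=1 ≤ l₃=3 ≤ 4+3=7  ✓
parity: l₁+l₂+l₃ = 10 is even  ✓

none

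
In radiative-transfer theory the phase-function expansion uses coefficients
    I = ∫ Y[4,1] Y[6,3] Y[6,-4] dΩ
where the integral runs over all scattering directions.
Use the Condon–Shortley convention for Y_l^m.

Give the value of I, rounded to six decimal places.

0.077598

Checks pass: Σm=0; 16 even; l₃=6∈[2,10].
(2·4+1)(2·6+1)(2·6+1) = 1521
Δ: 4! 4! 8! / 17! → 1/15315300
sum: t=0:+1/829440 t=1:−1/25920 t=2:+1/9216 t=3:−1/25920 t=4:+1/829440 = 7/207360
3j²(4 6 6; 0 0 0) = Δ·Π!·Σ² = 28/2431  (sign +1)
sum: t=1:−1/967680 t=2:+1/120960 t=3:−1/207360 = 1/414720
3j²(4 6 6; 1 3 -4) = Δ·Π!·Σ² = 21/4862  (sign +1)
combine: 4πI² = 1521·28/2431·21/4862 = 2646/34969
take √, sign +1: I = 0.07759762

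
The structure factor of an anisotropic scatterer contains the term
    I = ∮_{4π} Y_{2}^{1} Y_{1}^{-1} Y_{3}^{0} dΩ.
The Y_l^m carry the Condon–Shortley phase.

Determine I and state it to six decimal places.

Checks pass: Σm=0; 6 even; l₃=3∈[1,3].
(2·2+1)(2·1+1)(2·3+1) = 105
Δ: 0! 4! 2! / 7! → 1/105
sum: t=0:+1/4 = 1/4
3j²(2 1 3; 0 0 0) = Δ·Π!·Σ² = 3/35  (sign -1)
sum: t=0:+1/12 = 1/12
3j²(2 1 3; 1 -1 0) = Δ·Π!·Σ² = 1/35  (sign -1)
combine: 4πI² = 105·3/35·1/35 = 9/35
take √, sign +1: I = 0.14304817

0.143048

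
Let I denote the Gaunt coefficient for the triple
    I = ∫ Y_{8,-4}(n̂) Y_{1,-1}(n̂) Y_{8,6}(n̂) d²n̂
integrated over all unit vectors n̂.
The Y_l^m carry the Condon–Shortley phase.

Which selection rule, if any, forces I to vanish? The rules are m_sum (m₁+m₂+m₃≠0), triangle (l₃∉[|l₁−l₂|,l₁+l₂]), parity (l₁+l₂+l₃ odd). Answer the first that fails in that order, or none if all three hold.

m_sum

m₁+m₂+m₃ = -4 − 1 + 6 = 1  ✗
triangle: |8−1|=7 ≤ l₃=8 ≤ 8+1=9
parity: l₁+l₂+l₃ = 17 is odd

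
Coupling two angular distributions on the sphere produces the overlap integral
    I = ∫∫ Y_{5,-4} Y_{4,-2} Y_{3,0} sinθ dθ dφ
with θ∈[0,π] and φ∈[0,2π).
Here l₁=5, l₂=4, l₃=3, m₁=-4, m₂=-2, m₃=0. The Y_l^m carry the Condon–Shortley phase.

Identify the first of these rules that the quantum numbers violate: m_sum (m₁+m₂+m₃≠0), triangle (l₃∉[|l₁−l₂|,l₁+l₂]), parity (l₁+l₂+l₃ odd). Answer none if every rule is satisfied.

m_sum

azimuthal sum: -4 − 2 + 0 = -6  ✗
1 ≤ 3 ≤ 9 (triangle on l)
L = 5 + 4 + 3 = 12 (even)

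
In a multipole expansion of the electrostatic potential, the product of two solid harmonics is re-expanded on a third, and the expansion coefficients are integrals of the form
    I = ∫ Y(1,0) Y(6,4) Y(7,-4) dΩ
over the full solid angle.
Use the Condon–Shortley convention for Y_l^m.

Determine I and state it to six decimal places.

Checks pass: Σm=0; 14 even; l₃=7∈[5,7].
(2·1+1)(2·6+1)(2·7+1) = 585
Δ: 0! 2! 12! / 15! → 1/1365
sum: t=0:+1/518400 = 1/518400
3j²(1 6 7; 0 0 0) = Δ·Π!·Σ² = 7/195  (sign -1)
sum: t=0:+1/7257600 = 1/7257600
3j²(1 6 7; 0 4 -4) = Δ·Π!·Σ² = 11/455  (sign -1)
combine: 4πI² = 585·7/195·11/455 = 33/65
take √, sign +1: I = 0.20099968

0.201000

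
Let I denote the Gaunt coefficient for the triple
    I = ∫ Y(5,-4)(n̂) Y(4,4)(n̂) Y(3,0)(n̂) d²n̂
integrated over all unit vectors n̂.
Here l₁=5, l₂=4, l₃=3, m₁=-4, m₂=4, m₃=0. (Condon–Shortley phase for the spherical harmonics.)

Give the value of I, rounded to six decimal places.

Rules hold: Σm=0, L=12 even, 1≤3≤9.
N = 11·9·7 = 693
Δ = 6!·4!·2!/13! = 1/180180
Racah Σ t=2..4: t=2:+1/576 t=3:−1/144 t=4:+1/576 = -1/288
⇒ 3j(5 4 3; 0 0 0)² = 20/1001, sgn +1
Racah Σ t=6..6: t=6:+1/8640 = 1/8640
⇒ 3j(5 4 3; -4 4 0)² = 28/715, sgn -1
4πI² = N·(3j₀)²·(3jₘ)² = 1008/1859
I = -1·√(0.542227/4π) = -0.20772350

-0.207724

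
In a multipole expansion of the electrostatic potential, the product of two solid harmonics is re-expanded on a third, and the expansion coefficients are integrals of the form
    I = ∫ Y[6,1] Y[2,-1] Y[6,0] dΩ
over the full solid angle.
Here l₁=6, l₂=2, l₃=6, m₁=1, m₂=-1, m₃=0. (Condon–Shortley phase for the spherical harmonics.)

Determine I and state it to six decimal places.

Rules hold: Σm=0, L=14 even, 4≤6≤8.
N = 13·5·13 = 845
Δ = 2!·10!·2!/15! = 1/90090
Racah Σ t=0..2: t=0:+1/69120 t=1:−1/14400 t=2:+1/69120 = -7/172800
⇒ 3j(6 2 6; 0 0 0)² = 14/715, sgn -1
Racah Σ t=0..1: t=0:+1/28800 t=1:−1/34560 = 1/172800
⇒ 3j(6 2 6; 1 -1 0)² = 1/1430, sgn +1
4πI² = N·(3j₀)²·(3jₘ)² = 7/605
I = -1·√(0.0115702/4π) = -0.03034355

-0.030344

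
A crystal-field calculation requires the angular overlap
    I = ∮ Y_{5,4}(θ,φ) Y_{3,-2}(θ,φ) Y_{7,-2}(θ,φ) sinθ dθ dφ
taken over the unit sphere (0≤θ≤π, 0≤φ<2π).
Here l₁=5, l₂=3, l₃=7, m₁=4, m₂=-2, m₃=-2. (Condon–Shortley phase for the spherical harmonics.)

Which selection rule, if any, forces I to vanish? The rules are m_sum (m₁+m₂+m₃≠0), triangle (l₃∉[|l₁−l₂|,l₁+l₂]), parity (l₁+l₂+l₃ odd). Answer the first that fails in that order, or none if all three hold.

parity

Σmᵢ = 0  ✓
l₃∈[|l₁−l₂|,l₁+l₂]=[2,8], have l₃=7  ✓
Σlᵢ = 15 ⇒ odd  ✗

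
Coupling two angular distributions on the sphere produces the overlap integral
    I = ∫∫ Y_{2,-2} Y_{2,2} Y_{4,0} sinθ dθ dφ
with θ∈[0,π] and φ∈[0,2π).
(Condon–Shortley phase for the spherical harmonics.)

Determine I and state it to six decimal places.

Checks pass: Σm=0; 8 even; l₃=4∈[0,4].
(2·2+1)(2·2+1)(2·4+1) = 225
Δ: 0! 4! 4! / 9! → 1/630
sum: t=0:+1/16 = 1/16
3j²(2 2 4; 0 0 0) = Δ·Π!·Σ² = 2/35  (sign +1)
sum: t=0:+1/576 = 1/576
3j²(2 2 4; -2 2 0) = Δ·Π!·Σ² = 1/630  (sign +1)
combine: 4πI² = 225·2/35·1/630 = 1/49
take √, sign +1: I = 0.04029926

0.040299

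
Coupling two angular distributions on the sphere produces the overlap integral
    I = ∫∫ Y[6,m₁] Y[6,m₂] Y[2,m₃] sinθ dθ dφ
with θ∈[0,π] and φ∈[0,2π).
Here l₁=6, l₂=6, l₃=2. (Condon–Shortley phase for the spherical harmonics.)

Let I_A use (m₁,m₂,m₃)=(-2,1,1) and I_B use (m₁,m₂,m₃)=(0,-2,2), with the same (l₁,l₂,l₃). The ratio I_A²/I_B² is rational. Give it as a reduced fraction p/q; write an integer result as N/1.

3/14

Same 6,6,2: normalisation and zero-m 3j drop out of the ratio.
A: Δ: 10! 2! 2! / 15! → 1/90090; sum: t=6:+1/34560 t=7:−1/60480 = 1/80640; 3j²(6 6 2; -2 1 1) = Δ·Π!·Σ² = 6/1001  (sign -1)
B: Δ: 10! 2! 2! / 15! → 1/90090; sum: t=4:+1/69120 = 1/69120; 3j²(6 6 2; 0 -2 2) = Δ·Π!·Σ² = 4/143  (sign +1)
I_A²/I_B² = (6/1001)/(4/143) = 3/14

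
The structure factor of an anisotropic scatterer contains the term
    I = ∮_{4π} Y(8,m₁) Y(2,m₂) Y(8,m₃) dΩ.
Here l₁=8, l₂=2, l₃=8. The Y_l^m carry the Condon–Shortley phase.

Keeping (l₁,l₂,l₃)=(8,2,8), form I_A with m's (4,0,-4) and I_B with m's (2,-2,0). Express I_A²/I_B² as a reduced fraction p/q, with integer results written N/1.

8/105

Shared (l₁,l₂,l₃)=(8,2,8): N and (l;000)² cancel in I_A²/I_B².
A: Δ = 2!·14!·2!/19! = 1/348840; Racah Σ t=0..2: t=0:+1/348364800 t=1:−1/239500800 t=2:+1/3832012800 = -1/958003200; ⇒ 3j(8 2 8; 4 0 -4)² = 8/4845, sgn -1
B: Δ = 2!·14!·2!/19! = 1/348840; Racah Σ t=0..0: t=0:+1/116121600 = 1/116121600; ⇒ 3j(8 2 8; 2 -2 0)² = 7/323, sgn +1
I_A²/I_B² = (8/4845)/(7/323) = 8/105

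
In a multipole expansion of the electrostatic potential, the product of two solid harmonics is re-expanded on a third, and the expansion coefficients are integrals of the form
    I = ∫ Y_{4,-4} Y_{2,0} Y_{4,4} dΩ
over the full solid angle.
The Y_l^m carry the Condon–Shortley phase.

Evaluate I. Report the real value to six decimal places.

-0.229376

Checks pass: Σm=0; 10 even; l₃=4∈[2,6].
(2·4+1)(2·2+1)(2·4+1) = 405
Δ: 2! 6! 2! / 11! → 1/13860
sum: t=0:+1/192 t=1:−1/36 t=2:+1/192 = -5/288
3j²(4 2 4; 0 0 0) = Δ·Π!·Σ² = 20/693  (sign -1)
sum: t=2:+1/2880 = 1/2880
3j²(4 2 4; -4 0 4) = Δ·Π!·Σ² = 28/495  (sign +1)
combine: 4πI² = 405·20/693·28/495 = 80/121
take √, sign -1: I = -0.22937568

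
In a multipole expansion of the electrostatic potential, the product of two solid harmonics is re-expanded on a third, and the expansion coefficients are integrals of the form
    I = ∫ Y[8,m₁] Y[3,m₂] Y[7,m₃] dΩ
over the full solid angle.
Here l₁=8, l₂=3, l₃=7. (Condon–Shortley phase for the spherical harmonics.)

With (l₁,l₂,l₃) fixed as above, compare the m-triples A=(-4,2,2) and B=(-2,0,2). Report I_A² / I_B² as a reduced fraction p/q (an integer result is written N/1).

Shared (l₁,l₂,l₃)=(8,3,7): N and (l;000)² cancel in I_A²/I_B².
A: Δ = 4!·12!·2!/19! = 1/5290740; Racah Σ t=3..4: t=3:−1/26127360 t=4:+1/23224320 = 1/209018880; ⇒ 3j(8 3 7; -4 2 2)² = 275/1058148, sgn -1
B: Δ = 4!·12!·2!/19! = 1/5290740; Racah Σ t=1..3: t=1:−1/26127360 t=2:+1/3870720 t=3:−1/7257600 = 43/522547200; ⇒ 3j(8 3 7; -2 0 2)² = 1849/352716, sgn -1
I_A²/I_B² = (275/1058148)/(1849/352716) = 275/5547

275/5547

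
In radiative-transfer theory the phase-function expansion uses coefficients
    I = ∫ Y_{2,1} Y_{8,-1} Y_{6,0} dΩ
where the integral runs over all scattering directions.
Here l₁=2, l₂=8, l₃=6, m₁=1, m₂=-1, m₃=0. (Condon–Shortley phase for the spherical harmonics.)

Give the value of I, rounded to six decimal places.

Rules hold: Σm=0, L=16 even, 6≤6≤10.
N = 5·17·13 = 1105
Δ = 4!·0!·12!/17! = 1/30940
Racah Σ t=2..2: t=2:+1/2073600 = 1/2073600
⇒ 3j(2 8 6; 0 0 0)² = 28/1105, sgn +1
Racah Σ t=1..1: t=1:−1/3110400 = -1/3110400
⇒ 3j(2 8 6; 1 -1 0)² = 21/1105, sgn -1
4πI² = N·(3j₀)²·(3jₘ)² = 588/1105
I = -1·√(0.532127/4π) = -0.20577973

-0.205780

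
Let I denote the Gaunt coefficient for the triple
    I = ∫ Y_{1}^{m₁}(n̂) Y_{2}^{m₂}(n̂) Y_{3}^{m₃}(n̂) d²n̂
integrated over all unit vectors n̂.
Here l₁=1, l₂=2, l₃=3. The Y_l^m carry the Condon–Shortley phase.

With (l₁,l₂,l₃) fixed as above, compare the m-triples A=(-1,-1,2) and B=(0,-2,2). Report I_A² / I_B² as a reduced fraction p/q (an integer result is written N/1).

Same 1,2,3: normalisation and zero-m 3j drop out of the ratio.
A: Δ: 0! 2! 4! / 7! → 1/105; sum: t=0:+1/12 = 1/12; 3j²(1 2 3; -1 -1 2) = Δ·Π!·Σ² = 2/21  (sign -1)
B: Δ: 0! 2! 4! / 7! → 1/105; sum: t=0:+1/24 = 1/24; 3j²(1 2 3; 0 -2 2) = Δ·Π!·Σ² = 1/21  (sign -1)
I_A²/I_B² = (2/21)/(1/21) = 2/1

2/1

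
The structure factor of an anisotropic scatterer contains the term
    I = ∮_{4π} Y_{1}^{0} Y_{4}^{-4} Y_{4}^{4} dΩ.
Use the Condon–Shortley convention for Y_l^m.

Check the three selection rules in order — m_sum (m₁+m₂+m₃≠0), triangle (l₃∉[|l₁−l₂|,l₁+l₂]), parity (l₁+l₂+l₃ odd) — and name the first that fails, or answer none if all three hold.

Σmᵢ = 0  ✓
l₃∈[|l₁−l₂|,l₁+l₂]=[3,5], have l₃=4  ✓
Σlᵢ = 9 ⇒ odd  ✗

parity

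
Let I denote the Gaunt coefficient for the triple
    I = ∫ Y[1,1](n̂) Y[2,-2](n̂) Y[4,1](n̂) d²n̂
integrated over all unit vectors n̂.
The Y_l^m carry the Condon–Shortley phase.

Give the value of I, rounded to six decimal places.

triangle: need 1≤l₃≤3, have 4; I=0

0.000000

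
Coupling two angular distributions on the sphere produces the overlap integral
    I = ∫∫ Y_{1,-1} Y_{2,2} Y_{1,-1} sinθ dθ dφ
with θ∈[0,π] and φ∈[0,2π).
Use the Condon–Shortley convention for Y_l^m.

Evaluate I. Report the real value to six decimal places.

0.309019

m-sum 0 ✓  L=4 even ✓  1≤1≤3 ✓
Π(2lᵢ+1) = 3×5×3 = 45
triangle coeff Δ(1,2,1) = 1/30
Σ_t [1,1]: t=1:−1/1 = -1/1
(3j)²=2/15 [(1 2 1; 0 0 0)], sign=+1
Σ_t [2,2]: t=2:+1/4 = 1/4
(3j)²=1/5 [(1 2 1; -1 2 -1)], sign=+1
⇒ 4πI² = 6/5
I = (+1)√(6/5/(4π)) = 0.30901936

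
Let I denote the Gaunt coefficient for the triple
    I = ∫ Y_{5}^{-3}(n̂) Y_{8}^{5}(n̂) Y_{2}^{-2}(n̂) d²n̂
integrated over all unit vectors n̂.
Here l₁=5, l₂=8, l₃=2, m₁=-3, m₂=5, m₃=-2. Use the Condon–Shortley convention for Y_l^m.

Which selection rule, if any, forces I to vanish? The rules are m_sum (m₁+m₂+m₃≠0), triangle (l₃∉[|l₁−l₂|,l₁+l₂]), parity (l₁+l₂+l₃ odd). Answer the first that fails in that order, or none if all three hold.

Σmᵢ = 0  ✓
l₃∈[|l₁−l₂|,l₁+l₂]=[3,13], have l₃=2  ✗
Σlᵢ = 15 ⇒ odd

triangle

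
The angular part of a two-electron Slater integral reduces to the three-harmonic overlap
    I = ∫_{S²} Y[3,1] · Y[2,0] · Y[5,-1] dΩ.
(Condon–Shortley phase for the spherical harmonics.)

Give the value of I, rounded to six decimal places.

-0.227318

m-sum 0 ✓  L=10 even ✓  1≤5≤5 ✓
Π(2lᵢ+1) = 7×5×11 = 385
triangle coeff Δ(3,2,5) = 1/2310
Σ_t [0,0]: t=0:+1/144 = 1/144
(3j)²=10/231 [(3 2 5; 0 0 0)], sign=-1
Σ_t [0,0]: t=0:+1/192 = 1/192
(3j)²=3/77 [(3 2 5; 1 0 -1)], sign=+1
⇒ 4πI² = 50/77
I = (-1)√(50/77/(4π)) = -0.22731846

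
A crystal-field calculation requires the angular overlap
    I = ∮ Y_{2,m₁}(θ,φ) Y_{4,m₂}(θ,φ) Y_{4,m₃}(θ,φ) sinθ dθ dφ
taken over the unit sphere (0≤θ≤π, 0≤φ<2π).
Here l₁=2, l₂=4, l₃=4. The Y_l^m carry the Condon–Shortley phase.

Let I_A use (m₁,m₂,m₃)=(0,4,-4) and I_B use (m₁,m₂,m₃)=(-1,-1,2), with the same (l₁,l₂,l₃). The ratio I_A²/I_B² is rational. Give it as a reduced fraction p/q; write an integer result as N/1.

784/243

Shared (l₁,l₂,l₃)=(2,4,4): N and (l;000)² cancel in I_A²/I_B².
A: Δ = 2!·2!·6!/11! = 1/13860; Racah Σ t=2..2: t=2:+1/2880 = 1/2880; ⇒ 3j(2 4 4; 0 4 -4)² = 28/495, sgn +1
B: Δ = 2!·2!·6!/11! = 1/13860; Racah Σ t=1..2: t=1:−1/96 t=2:+1/240 = -1/160; ⇒ 3j(2 4 4; -1 -1 2)² = 27/1540, sgn -1
I_A²/I_B² = (28/495)/(27/1540) = 784/243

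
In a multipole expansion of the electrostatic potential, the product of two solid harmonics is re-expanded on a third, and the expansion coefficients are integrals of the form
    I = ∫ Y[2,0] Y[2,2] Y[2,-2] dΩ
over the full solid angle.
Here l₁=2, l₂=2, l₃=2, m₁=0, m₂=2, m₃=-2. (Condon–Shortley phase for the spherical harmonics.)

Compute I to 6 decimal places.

Checks pass: Σm=0; 6 even; l₃=2∈[0,4].
(2·2+1)(2·2+1)(2·2+1) = 125
Δ: 2! 2! 2! / 7! → 1/630
sum: t=0:+1/8 t=1:−1/1 t=2:+1/8 = -3/4
3j²(2 2 2; 0 0 0) = Δ·Π!·Σ² = 2/35  (sign -1)
sum: t=2:+1/8 = 1/8
3j²(2 2 2; 0 2 -2) = Δ·Π!·Σ² = 2/35  (sign +1)
combine: 4πI² = 125·2/35·2/35 = 20/49
take √, sign -1: I = -0.18022375

-0.180224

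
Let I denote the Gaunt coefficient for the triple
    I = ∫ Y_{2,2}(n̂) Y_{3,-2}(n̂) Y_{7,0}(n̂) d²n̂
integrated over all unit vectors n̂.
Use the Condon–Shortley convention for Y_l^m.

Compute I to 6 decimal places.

0.000000

|2−3|≤7≤2+3 violated ⇒ I = 0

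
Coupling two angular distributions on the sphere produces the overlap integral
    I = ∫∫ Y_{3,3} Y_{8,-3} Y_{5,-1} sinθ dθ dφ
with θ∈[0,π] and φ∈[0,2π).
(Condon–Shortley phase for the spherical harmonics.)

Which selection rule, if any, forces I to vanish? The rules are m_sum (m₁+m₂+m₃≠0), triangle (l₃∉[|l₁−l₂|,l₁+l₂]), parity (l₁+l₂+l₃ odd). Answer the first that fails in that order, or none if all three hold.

m₁+m₂+m₃ = 3 − 3 − 1 = -1  ✗
triangle: |3−8|=5 ≤ l₃=5 ≤ 3+8=11
parity: l₁+l₂+l₃ = 16 is even

m_sum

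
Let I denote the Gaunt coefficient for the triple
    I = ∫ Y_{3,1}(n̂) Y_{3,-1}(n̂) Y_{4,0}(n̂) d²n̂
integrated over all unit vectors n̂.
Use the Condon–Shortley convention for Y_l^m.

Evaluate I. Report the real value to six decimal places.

-0.025645

m-sum 0 ✓  L=10 even ✓  0≤4≤6 ✓
Π(2lᵢ+1) = 7×7×9 = 441
triangle coeff Δ(3,3,4) = 1/34650
Σ_t [0,2]: t=0:+1/72 t=1:−1/16 t=2:+1/72 = -5/144
(3j)²=2/77 [(3 3 4; 0 0 0)], sign=-1
Σ_t [0,2]: t=0:+1/32 t=1:−1/36 t=2:+1/1152 = 5/1152
(3j)²=1/1386 [(3 3 4; 1 -1 0)], sign=+1
⇒ 4πI² = 1/121
I = (-1)√(1/121/(4π)) = -0.02564498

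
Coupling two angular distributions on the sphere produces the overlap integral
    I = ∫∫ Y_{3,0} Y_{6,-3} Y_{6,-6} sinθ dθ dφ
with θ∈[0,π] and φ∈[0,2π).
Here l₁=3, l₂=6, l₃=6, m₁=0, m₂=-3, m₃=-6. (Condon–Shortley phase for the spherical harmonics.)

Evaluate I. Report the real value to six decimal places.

m-sum = 0 − 3 − 6 = -9 ≠ 0 ⇒ I = 0

0.000000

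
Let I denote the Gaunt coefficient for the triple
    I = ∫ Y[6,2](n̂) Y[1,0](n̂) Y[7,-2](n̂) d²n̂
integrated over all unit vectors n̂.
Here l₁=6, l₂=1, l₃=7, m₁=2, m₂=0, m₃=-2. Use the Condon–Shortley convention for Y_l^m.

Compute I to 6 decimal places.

m-sum 0 ✓  L=14 even ✓  5≤7≤7 ✓
Π(2lᵢ+1) = 13×3×15 = 585
triangle coeff Δ(6,1,7) = 1/1365
Σ_t [0,0]: t=0:+1/518400 = 1/518400
(3j)²=7/195 [(6 1 7; 0 0 0)], sign=-1
Σ_t [0,0]: t=0:+1/967680 = 1/967680
(3j)²=3/91 [(6 1 7; 2 0 -2)], sign=-1
⇒ 4πI² = 9/13
I = (+1)√(9/13/(4π)) = 0.23471705

0.234717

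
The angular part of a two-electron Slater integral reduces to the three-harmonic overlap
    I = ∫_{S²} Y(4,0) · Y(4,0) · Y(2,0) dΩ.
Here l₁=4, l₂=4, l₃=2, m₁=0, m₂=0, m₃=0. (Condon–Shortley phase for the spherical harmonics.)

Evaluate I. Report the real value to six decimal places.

Checks pass: Σm=0; 10 even; l₃=2∈[0,8].
(2·4+1)(2·4+1)(2·2+1) = 405
Δ: 6! 2! 2! / 11! → 1/13860
sum: t=2:+1/192 t=3:−1/36 t=4:+1/192 = -5/288
3j²(4 4 2; 0 0 0) = Δ·Π!·Σ² = 20/693  (sign -1)
(m-triple is (0,0,0) — same symbol as above.)
combine: 4πI² = 405·20/693·20/693 = 2000/5929
take √, sign +1: I = 0.16383977

0.163840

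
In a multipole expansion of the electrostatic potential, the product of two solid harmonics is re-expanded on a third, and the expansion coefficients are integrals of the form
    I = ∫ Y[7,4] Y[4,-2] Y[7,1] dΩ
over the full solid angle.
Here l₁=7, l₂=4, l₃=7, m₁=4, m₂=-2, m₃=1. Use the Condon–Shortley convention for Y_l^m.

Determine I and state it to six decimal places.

0.000000

m-sum = 4 − 2 + 1 = 3 ≠ 0 ⇒ I = 0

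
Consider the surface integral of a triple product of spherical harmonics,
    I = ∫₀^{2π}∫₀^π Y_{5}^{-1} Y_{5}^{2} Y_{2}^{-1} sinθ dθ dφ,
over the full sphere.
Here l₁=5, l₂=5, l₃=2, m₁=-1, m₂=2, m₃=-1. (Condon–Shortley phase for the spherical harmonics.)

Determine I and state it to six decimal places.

0.104819

Checks pass: Σm=0; 12 even; l₃=2∈[0,10].
(2·5+1)(2·5+1)(2·2+1) = 605
Δ: 8! 2! 2! / 13! → 1/38610
sum: t=3:−1/2880 t=4:+1/576 t=5:−1/2880 = 1/960
3j²(5 5 2; 0 0 0) = Δ·Π!·Σ² = 10/429  (sign +1)
sum: t=5:−1/1440 t=6:+1/2880 = -1/2880
3j²(5 5 2; -1 2 -1) = Δ·Π!·Σ² = 7/715  (sign +1)
combine: 4πI² = 605·10/429·7/715 = 70/507
take √, sign +1: I = 0.10481902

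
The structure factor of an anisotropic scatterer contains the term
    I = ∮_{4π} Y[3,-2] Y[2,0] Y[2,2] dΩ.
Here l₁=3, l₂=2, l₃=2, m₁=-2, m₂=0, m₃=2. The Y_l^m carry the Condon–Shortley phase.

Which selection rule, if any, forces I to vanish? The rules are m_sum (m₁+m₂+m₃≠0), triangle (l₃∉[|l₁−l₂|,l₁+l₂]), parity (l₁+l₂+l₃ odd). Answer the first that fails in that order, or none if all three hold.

parity

azimuthal sum: -2 + 0 + 2 = 0  ✓
1 ≤ 2 ≤ 5 (triangle on l)  ✓
L = 3 + 2 + 2 = 7 (odd)  ✗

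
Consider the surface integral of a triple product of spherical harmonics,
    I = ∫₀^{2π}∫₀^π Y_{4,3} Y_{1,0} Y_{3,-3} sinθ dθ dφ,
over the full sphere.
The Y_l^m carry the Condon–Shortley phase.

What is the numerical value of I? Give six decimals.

m-sum 0 ✓  L=8 even ✓  3≤3≤5 ✓
Π(2lᵢ+1) = 9×3×7 = 189
triangle coeff Δ(4,1,3) = 1/252
Σ_t [1,1]: t=1:−1/36 = -1/36
(3j)²=4/63 [(4 1 3; 0 0 0)], sign=+1
Σ_t [1,1]: t=1:−1/720 = -1/720
(3j)²=1/36 [(4 1 3; 3 0 -3)], sign=-1
⇒ 4πI² = 1/3
I = (-1)√(1/3/(4π)) = -0.16286750

-0.162868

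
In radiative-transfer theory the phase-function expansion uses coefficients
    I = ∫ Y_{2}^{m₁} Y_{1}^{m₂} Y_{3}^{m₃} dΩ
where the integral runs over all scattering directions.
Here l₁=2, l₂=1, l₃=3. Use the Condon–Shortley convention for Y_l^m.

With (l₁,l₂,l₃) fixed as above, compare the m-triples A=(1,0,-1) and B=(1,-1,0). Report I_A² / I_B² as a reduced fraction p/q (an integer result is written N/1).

8/3

Shared (l₁,l₂,l₃)=(2,1,3): N and (l;000)² cancel in I_A²/I_B².
A: Δ = 0!·4!·2!/7! = 1/105; Racah Σ t=0..0: t=0:+1/6 = 1/6; ⇒ 3j(2 1 3; 1 0 -1)² = 8/105, sgn +1
B: Δ = 0!·4!·2!/7! = 1/105; Racah Σ t=0..0: t=0:+1/12 = 1/12; ⇒ 3j(2 1 3; 1 -1 0)² = 1/35, sgn -1
I_A²/I_B² = (8/105)/(1/35) = 8/3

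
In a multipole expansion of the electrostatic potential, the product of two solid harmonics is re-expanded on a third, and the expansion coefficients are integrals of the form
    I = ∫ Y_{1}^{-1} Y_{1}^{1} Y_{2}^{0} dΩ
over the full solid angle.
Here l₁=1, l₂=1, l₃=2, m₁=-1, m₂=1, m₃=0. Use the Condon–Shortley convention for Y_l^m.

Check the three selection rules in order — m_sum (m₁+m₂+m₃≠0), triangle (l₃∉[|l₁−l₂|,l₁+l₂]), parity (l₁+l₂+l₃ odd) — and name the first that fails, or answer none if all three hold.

none

Σmᵢ = 0  ✓
l₃∈[|l₁−l₂|,l₁+l₂]=[0,2], have l₃=2  ✓
Σlᵢ = 4 ⇒ even  ✓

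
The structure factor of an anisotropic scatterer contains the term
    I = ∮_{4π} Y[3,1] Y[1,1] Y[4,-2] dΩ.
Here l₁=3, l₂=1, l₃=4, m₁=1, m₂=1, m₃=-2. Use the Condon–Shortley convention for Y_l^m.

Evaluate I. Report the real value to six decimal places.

Rules hold: Σm=0, L=8 even, 2≤4≤4.
N = 7·3·9 = 189
Δ = 0!·6!·2!/9! = 1/252
Racah Σ t=0..0: t=0:+1/36 = 1/36
⇒ 3j(3 1 4; 0 0 0)² = 4/63, sgn +1
Racah Σ t=0..0: t=0:+1/96 = 1/96
⇒ 3j(3 1 4; 1 1 -2)² = 5/84, sgn +1
4πI² = N·(3j₀)²·(3jₘ)² = 5/7
I = +1·√(0.714286/4π) = 0.23841361

0.238414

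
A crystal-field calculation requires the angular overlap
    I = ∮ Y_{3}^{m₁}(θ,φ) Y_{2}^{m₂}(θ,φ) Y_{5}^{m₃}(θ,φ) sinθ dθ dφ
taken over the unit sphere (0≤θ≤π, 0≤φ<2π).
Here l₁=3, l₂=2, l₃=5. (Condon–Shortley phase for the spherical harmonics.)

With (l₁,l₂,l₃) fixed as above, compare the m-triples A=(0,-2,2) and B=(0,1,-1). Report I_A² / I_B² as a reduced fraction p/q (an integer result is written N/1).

Same 3,2,5: normalisation and zero-m 3j drop out of the ratio.
A: Δ: 0! 6! 4! / 11! → 1/2310; sum: t=0:+1/864 = 1/864; 3j²(3 2 5; 0 -2 2) = Δ·Π!·Σ² = 1/66  (sign -1)
B: Δ: 0! 6! 4! / 11! → 1/2310; sum: t=0:+1/216 = 1/216; 3j²(3 2 5; 0 1 -1) = Δ·Π!·Σ² = 8/231  (sign +1)
I_A²/I_B² = (1/66)/(8/231) = 7/16

7/16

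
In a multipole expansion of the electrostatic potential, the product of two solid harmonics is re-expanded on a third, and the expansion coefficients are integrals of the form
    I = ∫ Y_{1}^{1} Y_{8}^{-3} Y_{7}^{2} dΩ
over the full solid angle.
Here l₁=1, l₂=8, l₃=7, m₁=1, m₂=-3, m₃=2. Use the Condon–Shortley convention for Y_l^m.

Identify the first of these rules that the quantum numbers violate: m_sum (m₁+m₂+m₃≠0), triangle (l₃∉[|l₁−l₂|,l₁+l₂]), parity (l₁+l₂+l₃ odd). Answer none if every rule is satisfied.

none

azimuthal sum: 1 − 3 + 2 = 0  ✓
7 ≤ 7 ≤ 9 (triangle on l)  ✓
L = 1 + 8 + 7 = 16 (even)  ✓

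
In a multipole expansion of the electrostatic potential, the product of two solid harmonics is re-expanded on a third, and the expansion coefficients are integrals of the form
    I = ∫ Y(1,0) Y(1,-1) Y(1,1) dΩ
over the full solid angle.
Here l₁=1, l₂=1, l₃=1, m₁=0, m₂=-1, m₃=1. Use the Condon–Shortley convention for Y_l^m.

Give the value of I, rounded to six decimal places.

0.000000

L=3 odd ⇒ parity kills the (l;000) factor ⇒ I = 0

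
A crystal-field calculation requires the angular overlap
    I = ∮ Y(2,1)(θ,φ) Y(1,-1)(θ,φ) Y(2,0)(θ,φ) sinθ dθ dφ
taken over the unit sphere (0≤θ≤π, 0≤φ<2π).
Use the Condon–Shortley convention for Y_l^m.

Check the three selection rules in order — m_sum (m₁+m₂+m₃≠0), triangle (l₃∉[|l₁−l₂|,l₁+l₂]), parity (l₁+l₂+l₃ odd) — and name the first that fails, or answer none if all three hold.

m₁+m₂+m₃ = 1 − 1 + 0 = 0  ✓
triangle: |2−1|=1 ≤ l₃=2 ≤ 2+1=3  ✓
parity: l₁+l₂+l₃ = 5 is odd  ✗

parity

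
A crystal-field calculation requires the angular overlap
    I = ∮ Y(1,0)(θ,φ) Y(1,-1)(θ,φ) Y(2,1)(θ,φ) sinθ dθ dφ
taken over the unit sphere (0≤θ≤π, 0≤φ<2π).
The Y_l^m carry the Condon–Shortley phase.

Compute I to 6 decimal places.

m-sum 0 ✓  L=4 even ✓  0≤2≤2 ✓
Π(2lᵢ+1) = 3×3×5 = 45
triangle coeff Δ(1,1,2) = 1/30
Σ_t [0,0]: t=0:+1/1 = 1/1
(3j)²=2/15 [(1 1 2; 0 0 0)], sign=+1
Σ_t [0,0]: t=0:+1/2 = 1/2
(3j)²=1/10 [(1 1 2; 0 -1 1)], sign=-1
⇒ 4πI² = 3/5
I = (-1)√(3/5/(4π)) = -0.21850969

-0.218510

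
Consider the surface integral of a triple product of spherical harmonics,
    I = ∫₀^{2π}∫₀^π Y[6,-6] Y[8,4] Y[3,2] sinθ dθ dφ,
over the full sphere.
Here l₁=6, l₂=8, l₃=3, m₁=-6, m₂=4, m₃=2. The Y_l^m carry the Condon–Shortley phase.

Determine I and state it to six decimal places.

0.000000

L=17 odd ⇒ parity kills the (l;000) factor ⇒ I = 0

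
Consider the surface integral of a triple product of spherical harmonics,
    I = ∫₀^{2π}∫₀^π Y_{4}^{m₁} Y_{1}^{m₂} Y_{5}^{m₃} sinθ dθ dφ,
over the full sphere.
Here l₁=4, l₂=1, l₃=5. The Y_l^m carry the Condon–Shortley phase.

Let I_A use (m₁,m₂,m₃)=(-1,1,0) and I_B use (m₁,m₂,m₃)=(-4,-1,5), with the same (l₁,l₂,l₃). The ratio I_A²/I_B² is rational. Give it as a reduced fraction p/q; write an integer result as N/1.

l's match ⇒ only the (l;m) 3-j factors differ between A and B.
A: triangle coeff Δ(4,1,5) = 1/495; Σ_t [0,0]: t=0:+1/1440 = 1/1440; (3j)²=2/99 [(4 1 5; -1 1 0)], sign=-1
B: triangle coeff Δ(4,1,5) = 1/495; Σ_t [0,0]: t=0:+1/80640 = 1/80640; (3j)²=1/11 [(4 1 5; -4 -1 5)], sign=+1
I_A²/I_B² = (2/99)/(1/11) = 2/9

2/9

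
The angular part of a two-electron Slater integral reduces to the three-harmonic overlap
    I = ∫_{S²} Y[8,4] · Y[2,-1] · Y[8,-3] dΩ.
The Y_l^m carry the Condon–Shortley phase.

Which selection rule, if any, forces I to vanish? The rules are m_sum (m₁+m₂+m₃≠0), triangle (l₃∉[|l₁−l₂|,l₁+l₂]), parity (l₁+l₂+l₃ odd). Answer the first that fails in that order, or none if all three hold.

m₁+m₂+m₃ = 4 − 1 − 3 = 0  ✓
triangle: |8−2|=6 ≤ l₃=8 ≤ 8+2=10  ✓
parity: l₁+l₂+l₃ = 18 is even  ✓

none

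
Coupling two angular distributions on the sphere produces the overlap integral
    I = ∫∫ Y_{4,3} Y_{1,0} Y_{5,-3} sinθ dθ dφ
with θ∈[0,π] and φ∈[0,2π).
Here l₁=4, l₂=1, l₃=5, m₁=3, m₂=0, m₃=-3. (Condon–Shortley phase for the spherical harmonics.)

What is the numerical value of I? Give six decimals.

m-sum 0 ✓  L=10 even ✓  3≤5≤5 ✓
Π(2lᵢ+1) = 9×3×11 = 297
triangle coeff Δ(4,1,5) = 1/495
Σ_t [0,0]: t=0:+1/576 = 1/576
(3j)²=5/99 [(4 1 5; 0 0 0)], sign=-1
Σ_t [0,0]: t=0:+1/5040 = 1/5040
(3j)²=16/495 [(4 1 5; 3 0 -3)], sign=+1
⇒ 4πI² = 16/33
I = (-1)√(16/33/(4π)) = -0.19642560

-0.196426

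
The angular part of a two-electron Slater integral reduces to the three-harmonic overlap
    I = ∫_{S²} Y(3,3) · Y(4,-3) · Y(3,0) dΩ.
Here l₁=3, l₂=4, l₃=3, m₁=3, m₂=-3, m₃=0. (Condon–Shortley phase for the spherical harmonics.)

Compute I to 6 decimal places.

m-sum 0 ✓  L=10 even ✓  1≤3≤7 ✓
Π(2lᵢ+1) = 7×9×7 = 441
triangle coeff Δ(3,4,3) = 1/34650
Σ_t [1,3]: t=1:−1/72 t=2:+1/16 t=3:−1/72 = 5/144
(3j)²=2/77 [(3 4 3; 0 0 0)], sign=-1
Σ_t [0,0]: t=0:+1/288 = 1/288
(3j)²=1/22 [(3 4 3; 3 -3 0)], sign=-1
⇒ 4πI² = 63/121
I = (+1)√(63/121/(4π)) = 0.20355073

0.203551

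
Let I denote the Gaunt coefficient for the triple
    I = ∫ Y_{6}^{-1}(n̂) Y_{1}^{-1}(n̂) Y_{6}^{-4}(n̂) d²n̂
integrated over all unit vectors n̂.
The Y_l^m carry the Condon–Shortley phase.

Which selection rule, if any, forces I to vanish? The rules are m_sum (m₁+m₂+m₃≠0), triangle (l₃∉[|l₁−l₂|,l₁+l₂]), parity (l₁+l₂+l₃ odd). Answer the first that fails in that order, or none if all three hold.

m_sum

m₁+m₂+m₃ = -1 − 1 − 4 = -6  ✗
triangle: |6−1|=5 ≤ l₃=6 ≤ 6+1=7
parity: l₁+l₂+l₃ = 13 is odd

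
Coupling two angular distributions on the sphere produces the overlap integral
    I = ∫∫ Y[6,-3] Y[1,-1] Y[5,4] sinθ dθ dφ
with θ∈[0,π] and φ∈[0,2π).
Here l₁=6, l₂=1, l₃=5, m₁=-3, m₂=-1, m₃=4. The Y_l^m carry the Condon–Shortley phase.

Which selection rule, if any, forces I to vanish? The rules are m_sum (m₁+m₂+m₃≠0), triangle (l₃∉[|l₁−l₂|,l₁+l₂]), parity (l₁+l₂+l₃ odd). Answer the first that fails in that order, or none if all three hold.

m₁+m₂+m₃ = -3 − 1 + 4 = 0  ✓
triangle: |6−1|=5 ≤ l₃=5 ≤ 6+1=7  ✓
parity: l₁+l₂+l₃ = 12 is even  ✓

none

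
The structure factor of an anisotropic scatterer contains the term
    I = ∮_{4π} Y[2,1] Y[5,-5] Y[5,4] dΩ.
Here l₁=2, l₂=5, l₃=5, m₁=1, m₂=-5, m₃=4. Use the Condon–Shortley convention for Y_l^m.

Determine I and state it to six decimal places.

Checks pass: Σm=0; 12 even; l₃=5∈[3,7].
(2·2+1)(2·5+1)(2·5+1) = 605
Δ: 2! 2! 8! / 13! → 1/38610
sum: t=0:+1/2880 t=1:−1/576 t=2:+1/2880 = -1/960
3j²(2 5 5; 0 0 0) = Δ·Π!·Σ² = 10/429  (sign +1)
sum: t=0:+1/80640 = 1/80640
3j²(2 5 5; 1 -5 4) = Δ·Π!·Σ² = 9/286  (sign -1)
combine: 4πI² = 605·10/429·9/286 = 75/169
take √, sign -1: I = -0.18792404

-0.187924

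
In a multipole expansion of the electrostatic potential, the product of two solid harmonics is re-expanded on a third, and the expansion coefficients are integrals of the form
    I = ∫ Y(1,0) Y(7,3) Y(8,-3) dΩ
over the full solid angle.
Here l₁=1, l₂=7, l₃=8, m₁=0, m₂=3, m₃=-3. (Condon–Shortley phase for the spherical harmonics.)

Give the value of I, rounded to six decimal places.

Rules hold: Σm=0, L=16 even, 6≤8≤8.
N = 3·15·17 = 765
Δ = 0!·2!·14!/17! = 1/2040
Racah Σ t=0..0: t=0:+1/25401600 = 1/25401600
⇒ 3j(1 7 8; 0 0 0)² = 8/255, sgn +1
Racah Σ t=0..0: t=0:+1/87091200 = 1/87091200
⇒ 3j(1 7 8; 0 3 -3)² = 11/408, sgn -1
4πI² = N·(3j₀)²·(3jₘ)² = 11/17
I = -1·√(0.647059/4π) = -0.22691696

-0.226917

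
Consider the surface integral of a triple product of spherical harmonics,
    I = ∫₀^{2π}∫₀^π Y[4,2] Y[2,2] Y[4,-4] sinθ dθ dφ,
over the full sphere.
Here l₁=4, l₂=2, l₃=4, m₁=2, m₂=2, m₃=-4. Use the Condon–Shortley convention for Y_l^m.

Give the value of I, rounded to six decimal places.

-0.106180

m-sum 0 ✓  L=10 even ✓  2≤4≤6 ✓
Π(2lᵢ+1) = 9×5×9 = 405
triangle coeff Δ(4,2,4) = 1/13860
Σ_t [0,2]: t=0:+1/192 t=1:−1/36 t=2:+1/192 = -5/288
(3j)²=20/693 [(4 2 4; 0 0 0)], sign=-1
Σ_t [2,2]: t=2:+1/2880 = 1/2880
(3j)²=2/165 [(4 2 4; 2 2 -4)], sign=+1
⇒ 4πI² = 120/847
I = (-1)√(120/847/(4π)) = -0.10618031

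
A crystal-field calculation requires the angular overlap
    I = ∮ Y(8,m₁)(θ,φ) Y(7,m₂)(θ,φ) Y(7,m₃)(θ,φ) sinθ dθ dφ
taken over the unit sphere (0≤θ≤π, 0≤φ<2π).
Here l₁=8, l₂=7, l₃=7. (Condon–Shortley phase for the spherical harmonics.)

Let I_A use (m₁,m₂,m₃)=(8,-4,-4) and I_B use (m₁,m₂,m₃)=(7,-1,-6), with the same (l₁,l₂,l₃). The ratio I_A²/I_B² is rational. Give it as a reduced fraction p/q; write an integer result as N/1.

Shared (l₁,l₂,l₃)=(8,7,7): N and (l;000)² cancel in I_A²/I_B².
A: Δ = 8!·8!·6!/23! = 1/22086194130; Racah Σ t=0..0: t=0:+1/58525286400 = 1/58525286400; ⇒ 3j(8 7 7; 8 -4 -4)² = 825/52003, sgn -1
B: Δ = 8!·8!·6!/23! = 1/22086194130; Racah Σ t=0..1: t=0:+1/146313216000 t=1:−1/24385536000 = -1/29262643200; ⇒ 3j(8 7 7; 7 -1 -6)² = 650/52003, sgn +1
I_A²/I_B² = (825/52003)/(650/52003) = 33/26

33/26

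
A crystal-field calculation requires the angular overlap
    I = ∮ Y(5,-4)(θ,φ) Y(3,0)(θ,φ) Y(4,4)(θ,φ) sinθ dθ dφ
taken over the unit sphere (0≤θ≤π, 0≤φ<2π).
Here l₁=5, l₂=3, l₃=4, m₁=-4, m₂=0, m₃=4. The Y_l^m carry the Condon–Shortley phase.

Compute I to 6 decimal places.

Rules hold: Σm=0, L=12 even, 2≤4≤8.
N = 11·7·9 = 693
Δ = 4!·6!·2!/13! = 1/180180
Racah Σ t=1..3: t=1:−1/576 t=2:+1/144 t=3:−1/576 = 1/288
⇒ 3j(5 3 4; 0 0 0)² = 20/1001, sgn +1
Racah Σ t=3..3: t=3:−1/8640 = -1/8640
⇒ 3j(5 3 4; -4 0 4)² = 28/715, sgn -1
4πI² = N·(3j₀)²·(3jₘ)² = 1008/1859
I = -1·√(0.542227/4π) = -0.20772350

-0.207724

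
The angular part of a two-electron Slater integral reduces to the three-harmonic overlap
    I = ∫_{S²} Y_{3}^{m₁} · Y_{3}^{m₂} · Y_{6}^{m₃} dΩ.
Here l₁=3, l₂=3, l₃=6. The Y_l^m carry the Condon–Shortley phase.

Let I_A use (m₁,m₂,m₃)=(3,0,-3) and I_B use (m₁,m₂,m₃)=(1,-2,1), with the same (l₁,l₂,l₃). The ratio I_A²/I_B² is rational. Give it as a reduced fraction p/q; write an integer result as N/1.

4/5

Shared (l₁,l₂,l₃)=(3,3,6): N and (l;000)² cancel in I_A²/I_B².
A: Δ = 0!·6!·6!/13! = 1/12012; Racah Σ t=0..0: t=0:+1/25920 = 1/25920; ⇒ 3j(3 3 6; 3 0 -3)² = 1/143, sgn -1
B: Δ = 0!·6!·6!/13! = 1/12012; Racah Σ t=0..0: t=0:+1/5760 = 1/5760; ⇒ 3j(3 3 6; 1 -2 1)² = 5/572, sgn -1
I_A²/I_B² = (1/143)/(5/572) = 4/5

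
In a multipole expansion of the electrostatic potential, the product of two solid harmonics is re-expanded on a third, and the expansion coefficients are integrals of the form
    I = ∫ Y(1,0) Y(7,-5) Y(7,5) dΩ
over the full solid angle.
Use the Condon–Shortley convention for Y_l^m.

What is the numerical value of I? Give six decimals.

0.000000

Σlᵢ=15 odd — θ-integrand is odd under cosθ→−cosθ; I=0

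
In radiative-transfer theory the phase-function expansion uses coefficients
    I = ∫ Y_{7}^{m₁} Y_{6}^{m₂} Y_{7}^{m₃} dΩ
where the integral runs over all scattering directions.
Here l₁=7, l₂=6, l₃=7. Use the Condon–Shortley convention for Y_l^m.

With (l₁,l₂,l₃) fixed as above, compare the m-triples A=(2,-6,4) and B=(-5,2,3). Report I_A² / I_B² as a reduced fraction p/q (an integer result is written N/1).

Same 7,6,7: normalisation and zero-m 3j drop out of the ratio.
A: Δ: 6! 8! 6! / 21! → 1/2444321880; sum: t=0:+1/373248000 = 1/373248000; 3j²(7 6 7; 2 -6 4) = Δ·Π!·Σ² = 308/20995  (sign -1)
B: Δ: 6! 8! 6! / 21! → 1/2444321880; sum: t=4:+1/92897280 t=5:−1/21772800 t=6:+1/49766400 = -1/66355200; 3j²(7 6 7; -5 2 3) = Δ·Π!·Σ² = 63/8398  (sign -1)
I_A²/I_B² = (308/20995)/(63/8398) = 88/45

88/45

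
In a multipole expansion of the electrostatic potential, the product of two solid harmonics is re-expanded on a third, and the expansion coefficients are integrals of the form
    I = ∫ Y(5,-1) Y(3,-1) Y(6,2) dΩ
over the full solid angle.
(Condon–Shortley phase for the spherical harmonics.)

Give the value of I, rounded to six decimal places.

Rules hold: Σm=0, L=14 even, 2≤6≤8.
N = 11·7·13 = 1001
Δ = 2!·8!·4!/15! = 1/675675
Racah Σ t=0..2: t=0:+1/8640 t=1:−1/2304 t=2:+1/8640 = -7/34560
⇒ 3j(5 3 6; 0 0 0)² = 7/429, sgn -1
Racah Σ t=0..2: t=0:+1/11520 t=1:−1/4320 t=2:+1/27648 = -1/9216
⇒ 3j(5 3 6; -1 -1 2)² = 2/143, sgn -1
4πI² = N·(3j₀)²·(3jₘ)² = 98/429
I = +1·√(0.228438/4π) = 0.13482780

0.134828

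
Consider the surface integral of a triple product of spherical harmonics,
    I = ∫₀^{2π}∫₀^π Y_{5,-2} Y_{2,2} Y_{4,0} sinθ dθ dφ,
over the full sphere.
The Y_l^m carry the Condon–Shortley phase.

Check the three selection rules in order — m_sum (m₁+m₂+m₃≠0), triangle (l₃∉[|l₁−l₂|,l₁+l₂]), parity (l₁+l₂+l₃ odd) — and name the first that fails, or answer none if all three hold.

m₁+m₂+m₃ = -2 + 2 + 0 = 0  ✓
triangle: |5−2|=3 ≤ l₃=4 ≤ 5+2=7  ✓
parity: l₁+l₂+l₃ = 11 is odd  ✗

parity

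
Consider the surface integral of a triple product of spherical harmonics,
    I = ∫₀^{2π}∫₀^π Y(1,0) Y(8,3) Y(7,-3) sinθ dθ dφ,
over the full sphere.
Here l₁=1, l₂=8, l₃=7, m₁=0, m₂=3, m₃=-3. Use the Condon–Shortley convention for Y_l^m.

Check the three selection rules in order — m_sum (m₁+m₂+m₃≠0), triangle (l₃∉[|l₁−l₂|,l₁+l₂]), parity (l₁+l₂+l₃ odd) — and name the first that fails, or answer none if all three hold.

m₁+m₂+m₃ = 0 + 3 − 3 = 0  ✓
triangle: |1−8|=7 ≤ l₃=7 ≤ 1+8=9  ✓
parity: l₁+l₂+l₃ = 16 is even  ✓

none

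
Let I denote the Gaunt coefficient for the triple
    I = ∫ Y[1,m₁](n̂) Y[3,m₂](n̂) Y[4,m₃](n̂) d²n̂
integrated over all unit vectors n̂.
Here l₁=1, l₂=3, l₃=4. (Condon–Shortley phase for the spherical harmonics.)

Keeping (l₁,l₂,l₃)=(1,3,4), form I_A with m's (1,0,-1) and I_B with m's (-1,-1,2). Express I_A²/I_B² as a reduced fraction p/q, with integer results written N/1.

2/3

Same 1,3,4: normalisation and zero-m 3j drop out of the ratio.
A: Δ: 0! 2! 6! / 9! → 1/252; sum: t=0:+1/72 = 1/72; 3j²(1 3 4; 1 0 -1) = Δ·Π!·Σ² = 5/126  (sign -1)
B: Δ: 0! 2! 6! / 9! → 1/252; sum: t=0:+1/96 = 1/96; 3j²(1 3 4; -1 -1 2) = Δ·Π!·Σ² = 5/84  (sign +1)
I_A²/I_B² = (5/126)/(5/84) = 2/3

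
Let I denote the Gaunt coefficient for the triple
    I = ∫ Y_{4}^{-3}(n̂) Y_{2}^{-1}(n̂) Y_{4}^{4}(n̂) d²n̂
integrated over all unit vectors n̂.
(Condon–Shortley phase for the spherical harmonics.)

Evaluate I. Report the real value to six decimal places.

0.198645

Rules hold: Σm=0, L=10 even, 2≤4≤6.
N = 9·5·9 = 405
Δ = 2!·6!·2!/11! = 1/13860
Racah Σ t=0..2: t=0:+1/192 t=1:−1/36 t=2:+1/192 = -5/288
⇒ 3j(4 2 4; 0 0 0)² = 20/693, sgn -1
Racah Σ t=1..1: t=1:−1/1440 = -1/1440
⇒ 3j(4 2 4; -3 -1 4)² = 7/165, sgn -1
4πI² = N·(3j₀)²·(3jₘ)² = 60/121
I = +1·√(0.495868/4π) = 0.19864517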